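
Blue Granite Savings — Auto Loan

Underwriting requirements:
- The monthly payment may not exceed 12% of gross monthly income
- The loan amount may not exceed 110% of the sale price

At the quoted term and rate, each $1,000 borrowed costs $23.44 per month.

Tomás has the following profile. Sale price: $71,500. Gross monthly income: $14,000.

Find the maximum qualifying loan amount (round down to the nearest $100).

Payment cap: 12% × $14,000 = $1,680/month.
At $23.44 per $1,000, that supports 1,680/23.44 × 1,000 ≈ $71,672 → $71,600.
LTV cap: 110% × $71,500 = $78,650 → $78,600.
Binding constraint: payment-to-income.

$71,600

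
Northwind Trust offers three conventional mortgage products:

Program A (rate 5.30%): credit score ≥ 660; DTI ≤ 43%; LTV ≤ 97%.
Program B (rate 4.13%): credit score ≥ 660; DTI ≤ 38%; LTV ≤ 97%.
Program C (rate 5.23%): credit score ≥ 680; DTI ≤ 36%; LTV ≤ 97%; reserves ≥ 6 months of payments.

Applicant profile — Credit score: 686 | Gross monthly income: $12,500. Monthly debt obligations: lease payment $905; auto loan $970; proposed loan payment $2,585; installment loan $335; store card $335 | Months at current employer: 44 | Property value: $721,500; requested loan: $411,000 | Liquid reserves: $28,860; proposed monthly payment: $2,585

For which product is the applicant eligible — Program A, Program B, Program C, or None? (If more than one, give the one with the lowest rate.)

Program A

Total debts = (905 + 970 + 2,585 + 335 + 335) = 5,130; DTI = 5,130/12,500 = 41%.
LTV = 411,000/721,500 = 57%.
Reserves = 28,860/2,585 = 11.2 months.
Program A: score 686 ≥ 660; DTI 41% ≤ 43%; LTV 57% ≤ 97% → qualifies.
Program B: score 686 ≥ 660; DTI 41% > 38%; LTV 57% ≤ 97% → does not qualify.
Program C: score 686 ≥ 680; DTI 41% > 36%; LTV 57% ≤ 97%; reserves 11.2 ≥ 6 mo → does not qualify.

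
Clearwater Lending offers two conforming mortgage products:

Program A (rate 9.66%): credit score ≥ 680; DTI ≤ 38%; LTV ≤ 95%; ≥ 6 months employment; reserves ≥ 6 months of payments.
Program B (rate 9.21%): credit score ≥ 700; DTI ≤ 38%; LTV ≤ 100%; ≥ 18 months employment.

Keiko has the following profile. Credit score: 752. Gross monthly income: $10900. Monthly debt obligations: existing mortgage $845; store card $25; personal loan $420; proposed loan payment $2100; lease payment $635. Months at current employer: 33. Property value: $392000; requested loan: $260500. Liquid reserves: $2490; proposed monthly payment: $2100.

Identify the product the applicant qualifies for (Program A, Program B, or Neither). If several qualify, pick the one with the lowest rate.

Total debts = (845 + 25 + 420 + 2,100 + 635) = 4,025; DTI = 4,025/10,900 = 36.9%.
LTV = 260,500/392,000 = 66.5%.
Reserves = 2,490/2,100 = 1.2 months.
Program A: score 752 ≥ 680; DTI 36.9% ≤ 38%; LTV 66.5% ≤ 95%; employment 33 ≥ 6 mo; reserves 1.2 < 6 mo → does not qualify.
Program B: score 752 ≥ 700; DTI 36.9% ≤ 38%; LTV 66.5% ≤ 100%; employment 33 ≥ 18 mo → qualifies.

Program B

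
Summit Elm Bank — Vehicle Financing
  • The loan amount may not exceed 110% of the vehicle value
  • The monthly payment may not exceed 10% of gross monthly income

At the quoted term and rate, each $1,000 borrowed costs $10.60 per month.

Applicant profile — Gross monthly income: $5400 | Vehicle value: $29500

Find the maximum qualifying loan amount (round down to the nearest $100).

$32,400

Payment cap: 10% × $5,400 = $540/month.
At $10.60 per $1,000, that supports 540/10.60 × 1,000 ≈ $50,943 → $50,900.
LTV cap: 110% × $29,500 = $32,450 → $32,400.
Binding constraint: loan-to-value.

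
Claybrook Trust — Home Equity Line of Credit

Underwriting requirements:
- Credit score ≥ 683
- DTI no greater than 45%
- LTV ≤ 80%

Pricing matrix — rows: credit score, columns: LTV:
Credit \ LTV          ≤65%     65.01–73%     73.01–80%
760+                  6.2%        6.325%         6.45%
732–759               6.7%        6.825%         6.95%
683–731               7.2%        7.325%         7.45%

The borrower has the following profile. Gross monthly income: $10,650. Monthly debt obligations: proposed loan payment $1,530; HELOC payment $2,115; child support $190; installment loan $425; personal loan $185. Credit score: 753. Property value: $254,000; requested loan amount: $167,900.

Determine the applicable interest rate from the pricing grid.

6.825%

Credit score 753 ≥ 683; Total monthly debts = (1,530 + 2,115 + 190 + 425 + 185) = 4,445. DTI = 4,445/10,650 = 41.7% ≤ 45%
Loan-to-value = 167,900/254,000 = 66.1% — pass (80% max)
Score 753 is in the 732–759 band; LTV 66.1% is in the 65.01–73% band → 6.825%.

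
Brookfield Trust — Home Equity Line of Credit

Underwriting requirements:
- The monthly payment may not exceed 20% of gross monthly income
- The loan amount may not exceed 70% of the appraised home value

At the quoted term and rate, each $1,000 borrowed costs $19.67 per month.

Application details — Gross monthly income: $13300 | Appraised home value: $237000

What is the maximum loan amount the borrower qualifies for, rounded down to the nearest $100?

$135,200

Payment cap: 20% × $13,300 = $2,660/month.
At $19.67 per $1,000, that supports 2,660/19.67 × 1,000 ≈ $135,231 → $135,200.
LTV cap: 70% × $237,000 = $165,900 → $165,900.
Binding constraint: payment-to-income.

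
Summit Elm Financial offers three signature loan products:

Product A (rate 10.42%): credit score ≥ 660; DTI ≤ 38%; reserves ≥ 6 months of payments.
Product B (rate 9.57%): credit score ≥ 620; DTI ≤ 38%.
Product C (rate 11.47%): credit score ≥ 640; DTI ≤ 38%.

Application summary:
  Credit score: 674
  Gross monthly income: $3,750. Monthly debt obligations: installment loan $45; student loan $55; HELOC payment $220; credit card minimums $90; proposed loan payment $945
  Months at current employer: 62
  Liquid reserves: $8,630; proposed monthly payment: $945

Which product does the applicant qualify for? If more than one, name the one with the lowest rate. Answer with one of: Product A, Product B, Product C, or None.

Total debts = (45 + 55 + 220 + 90 + 945) = 1,355; DTI = 1,355/3,750 = 36.1%.
Reserves = 8,630/945 = 9.1 months.
Product A: score 674 ≥ 660; DTI 36.1% ≤ 38%; reserves 9.1 ≥ 6 mo → qualifies.
Product B: score 674 ≥ 620; DTI 36.1% ≤ 38% → qualifies.
Product C: score 674 ≥ 640; DTI 36.1% ≤ 38% → qualifies.
Qualifying: Product A, Product B, Product C. Lowest rate is 9.57% → Product B.

Product B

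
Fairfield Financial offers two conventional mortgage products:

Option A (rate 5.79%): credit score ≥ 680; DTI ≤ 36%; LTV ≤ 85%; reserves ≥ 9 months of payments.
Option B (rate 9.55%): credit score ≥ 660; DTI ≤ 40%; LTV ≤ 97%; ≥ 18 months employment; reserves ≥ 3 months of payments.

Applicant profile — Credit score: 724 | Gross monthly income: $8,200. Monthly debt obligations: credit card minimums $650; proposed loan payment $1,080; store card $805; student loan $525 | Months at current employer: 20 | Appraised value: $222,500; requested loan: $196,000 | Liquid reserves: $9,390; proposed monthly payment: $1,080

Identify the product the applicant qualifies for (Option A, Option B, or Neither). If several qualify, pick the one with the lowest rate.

Total debts = (650 + 1,080 + 805 + 525) = 3,060; DTI = 3,060/8,200 = 37.3%.
LTV = 196,000/222,500 = 88.1%.
Reserves = 9,390/1,080 = 8.7 months.
Option A: score 724 ≥ 680; DTI 37.3% > 36%; LTV 88.1% > 85%; reserves 8.7 < 9 mo → does not qualify.
Option B: score 724 ≥ 660; DTI 37.3% ≤ 40%; LTV 88.1% ≤ 97%; employment 20 ≥ 18 mo; reserves 8.7 ≥ 3 mo → qualifies.

Option B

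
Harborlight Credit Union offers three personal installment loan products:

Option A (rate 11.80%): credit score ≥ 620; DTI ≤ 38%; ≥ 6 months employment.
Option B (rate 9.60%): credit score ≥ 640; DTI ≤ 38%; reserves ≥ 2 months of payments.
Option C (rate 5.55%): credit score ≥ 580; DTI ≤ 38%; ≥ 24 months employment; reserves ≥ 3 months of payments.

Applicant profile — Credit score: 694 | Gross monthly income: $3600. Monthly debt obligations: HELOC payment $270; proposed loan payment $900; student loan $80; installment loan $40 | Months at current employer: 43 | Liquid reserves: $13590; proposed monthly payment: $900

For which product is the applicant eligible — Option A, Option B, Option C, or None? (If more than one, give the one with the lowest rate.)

Option C

Total debts = (270 + 900 + 80 + 40) = 1,290; DTI = 1,290/3,600 = 35.8%.
Reserves = 13,590/900 = 15.1 months.
Option A: score 694 ≥ 620; DTI 35.8% ≤ 38%; employment 43 ≥ 6 mo → qualifies.
Option B: score 694 ≥ 640; DTI 35.8% ≤ 38%; reserves 15.1 ≥ 2 mo → qualifies.
Option C: score 694 ≥ 580; DTI 35.8% ≤ 38%; employment 43 ≥ 24 mo; reserves 15.1 ≥ 3 mo → qualifies.
Qualifying: Option A, Option B, Option C. Lowest rate is 5.55% → Option C.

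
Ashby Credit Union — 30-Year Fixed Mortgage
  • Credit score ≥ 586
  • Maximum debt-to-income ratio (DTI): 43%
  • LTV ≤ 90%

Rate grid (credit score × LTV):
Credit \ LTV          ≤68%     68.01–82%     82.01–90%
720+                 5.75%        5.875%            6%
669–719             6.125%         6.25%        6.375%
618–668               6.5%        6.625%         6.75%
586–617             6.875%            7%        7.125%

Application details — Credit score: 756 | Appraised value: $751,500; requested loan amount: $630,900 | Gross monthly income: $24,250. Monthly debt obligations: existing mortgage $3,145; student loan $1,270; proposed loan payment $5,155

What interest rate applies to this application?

6%

Credit score 756 ≥ 586; Total monthly debts = (3,145 + 1,270 + 5,155) = 9,570. Debt-to-income = 9,570/24,250 = 39.5% — meets 43% limit
LTV: 630,900 ÷ 751,500 = 84%, within 90% cap
Credit 756 → row 720+; LTV 84% → column 82.01–90%. Grid cell → 6%.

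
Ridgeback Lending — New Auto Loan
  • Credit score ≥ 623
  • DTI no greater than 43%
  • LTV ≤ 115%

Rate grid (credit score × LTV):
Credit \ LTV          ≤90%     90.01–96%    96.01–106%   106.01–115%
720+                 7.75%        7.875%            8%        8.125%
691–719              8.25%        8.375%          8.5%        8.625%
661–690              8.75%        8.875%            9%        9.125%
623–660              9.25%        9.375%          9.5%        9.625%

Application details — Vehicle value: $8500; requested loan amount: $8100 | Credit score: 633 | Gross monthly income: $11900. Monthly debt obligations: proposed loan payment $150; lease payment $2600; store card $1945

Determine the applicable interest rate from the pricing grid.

Credit score 633 ≥ 623; Total monthly debts = (150 + 2,600 + 1,945) = 4,695. DTI: 4,695 ÷ 11,900 = 39.5%, within the 43% cap
LTV: 8,100 ÷ 8,500 = 95.3%, within 115% cap
Row: 633 falls in 623–660. Column: 95.3% falls in 90.01–96%. Rate = 9.375%.

9.375%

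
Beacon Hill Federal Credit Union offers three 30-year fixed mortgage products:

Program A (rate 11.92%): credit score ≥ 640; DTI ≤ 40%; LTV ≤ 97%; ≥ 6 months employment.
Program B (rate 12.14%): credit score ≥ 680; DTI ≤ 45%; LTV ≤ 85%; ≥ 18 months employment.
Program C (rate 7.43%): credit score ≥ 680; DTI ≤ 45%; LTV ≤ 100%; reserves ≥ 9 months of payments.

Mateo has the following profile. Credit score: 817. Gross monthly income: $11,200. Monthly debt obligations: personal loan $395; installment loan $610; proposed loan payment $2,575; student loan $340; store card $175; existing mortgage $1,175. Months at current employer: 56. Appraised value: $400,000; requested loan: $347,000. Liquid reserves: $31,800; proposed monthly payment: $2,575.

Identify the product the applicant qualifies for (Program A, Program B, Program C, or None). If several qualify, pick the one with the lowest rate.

Total debts = (395 + 610 + 2,575 + 340 + 175 + 1,175) = 5,270; DTI = 5,270/11,200 = 47.1%.
LTV = 347,000/400,000 = 86.8%.
Reserves = 31,800/2,575 = 12.3 months.
Program A: score 817 ≥ 640; DTI 47.1% > 40%; LTV 86.8% ≤ 97%; employment 56 ≥ 6 mo → does not qualify.
Program B: score 817 ≥ 680; DTI 47.1% > 45%; LTV 86.8% > 85%; employment 56 ≥ 18 mo → does not qualify.
Program C: score 817 ≥ 680; DTI 47.1% > 45%; LTV 86.8% ≤ 100%; reserves 12.3 ≥ 9 mo → does not qualify.

None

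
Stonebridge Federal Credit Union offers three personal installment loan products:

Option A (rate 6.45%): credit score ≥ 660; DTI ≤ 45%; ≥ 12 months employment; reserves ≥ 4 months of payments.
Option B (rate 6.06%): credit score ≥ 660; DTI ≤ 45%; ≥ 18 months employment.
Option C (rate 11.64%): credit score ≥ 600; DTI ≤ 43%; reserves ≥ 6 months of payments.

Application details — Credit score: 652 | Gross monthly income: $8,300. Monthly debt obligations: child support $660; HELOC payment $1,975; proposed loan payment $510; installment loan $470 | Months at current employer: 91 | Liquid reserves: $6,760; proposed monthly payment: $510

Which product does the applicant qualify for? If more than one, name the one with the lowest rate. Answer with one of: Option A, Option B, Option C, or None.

None

Total debts = (660 + 1,975 + 510 + 470) = 3,615; DTI = 3,615/8,300 = 43.6%.
Reserves = 6,760/510 = 13.3 months.
Option A: score 652 < 660; DTI 43.6% ≤ 45%; employment 91 ≥ 12 mo; reserves 13.3 ≥ 4 mo → does not qualify.
Option B: score 652 < 660; DTI 43.6% ≤ 45%; employment 91 ≥ 18 mo → does not qualify.
Option C: score 652 ≥ 600; DTI 43.6% > 43%; reserves 13.3 ≥ 6 mo → does not qualify.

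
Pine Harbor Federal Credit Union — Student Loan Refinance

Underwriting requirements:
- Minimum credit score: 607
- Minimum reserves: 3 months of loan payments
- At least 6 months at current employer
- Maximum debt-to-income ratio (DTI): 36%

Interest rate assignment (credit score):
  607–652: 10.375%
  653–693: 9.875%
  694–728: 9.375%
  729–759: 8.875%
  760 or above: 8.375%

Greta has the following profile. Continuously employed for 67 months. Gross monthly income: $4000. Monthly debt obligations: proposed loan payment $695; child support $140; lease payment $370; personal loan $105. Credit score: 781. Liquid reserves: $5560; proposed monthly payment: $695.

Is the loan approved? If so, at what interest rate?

Approved at 8.375%

Credit score 781 ≥ 607 (meets minimum)
Employment 67 ≥ 6 months
Liquid reserves cover 5,560/695 = 8.0 months — ≥ 3 required
Total monthly debts = (695 + 140 + 370 + 105) = 1,310. DTI = 1,310/4,000 = 32.8% ≤ 36%
All requirements met. Score 781 falls in the 760 or above tier → 8.375%.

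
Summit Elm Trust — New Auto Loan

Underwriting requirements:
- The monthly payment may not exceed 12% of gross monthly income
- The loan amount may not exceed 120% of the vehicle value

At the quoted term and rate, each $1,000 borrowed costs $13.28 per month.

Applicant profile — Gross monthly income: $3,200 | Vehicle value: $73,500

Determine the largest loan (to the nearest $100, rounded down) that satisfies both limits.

Payment cap: 12% × $3,200 = $384/month.
At $13.28 per $1,000, that supports 384/13.28 × 1,000 ≈ $28,915 → $28,900.
LTV cap: 120% × $73,500 = $88,200 → $88,200.
Binding constraint: payment-to-income.

$28,900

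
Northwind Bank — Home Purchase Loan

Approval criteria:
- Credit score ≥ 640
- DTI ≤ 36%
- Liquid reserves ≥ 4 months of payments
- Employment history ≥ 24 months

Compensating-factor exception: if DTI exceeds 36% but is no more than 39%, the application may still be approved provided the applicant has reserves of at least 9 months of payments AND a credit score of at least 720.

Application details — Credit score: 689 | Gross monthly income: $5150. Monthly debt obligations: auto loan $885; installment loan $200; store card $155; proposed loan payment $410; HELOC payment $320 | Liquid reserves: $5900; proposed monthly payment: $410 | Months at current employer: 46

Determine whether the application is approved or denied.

Denied

Credit score 689 ≥ 640 (meets base)
Total debts = (885 + 200 + 155 + 410 + 320) = 1,970. DTI = 1,970/5,150 = 38.3% > 36% — standard DTI limit exceeded.
Liquid reserves cover 5,900/410 = 14.4 months — ≥ 4 required
Employment 46 ≥ 24 months
DTI 38.3% is within the 36%–39% exception band; checking compensating factors.
Reserves 14.4 ≥ 9 months; credit score 689 < 720.
Compensating-factor requirement not fully met.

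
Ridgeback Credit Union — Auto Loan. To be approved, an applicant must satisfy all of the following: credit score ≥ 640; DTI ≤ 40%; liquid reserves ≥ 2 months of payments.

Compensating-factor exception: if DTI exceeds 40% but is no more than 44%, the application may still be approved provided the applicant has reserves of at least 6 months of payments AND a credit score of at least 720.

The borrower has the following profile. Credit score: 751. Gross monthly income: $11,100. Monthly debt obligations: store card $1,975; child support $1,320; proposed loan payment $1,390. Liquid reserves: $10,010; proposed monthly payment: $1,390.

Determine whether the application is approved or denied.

Approved

Credit score 751 ≥ 640 (meets base)
Total debts = (1,975 + 1,320 + 1,390) = 4,685. DTI = 4,685/11,100 = 42.2% > 40% — standard DTI limit exceeded.
Reserves: 10,010 ÷ 1,390 = 7.2 months (meets 2-month minimum)
42.2% falls in the override range (40%–44%), so the compensating-factor test applies.
Override check — reserves: 7.2 mo (ok); score: 751 (ok).
Both override conditions satisfied; DTI exception granted.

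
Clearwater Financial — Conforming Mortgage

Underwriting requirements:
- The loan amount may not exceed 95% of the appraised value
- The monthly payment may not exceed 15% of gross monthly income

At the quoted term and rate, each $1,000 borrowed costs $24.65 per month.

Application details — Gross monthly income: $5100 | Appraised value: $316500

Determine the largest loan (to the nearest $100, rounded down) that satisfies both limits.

$31,000

Payment cap: 15% × $5,100 = $765/month.
At $24.65 per $1,000, that supports 765/24.65 × 1,000 ≈ $31,034 → $31,000.
LTV cap: 95% × $316,500 = $300,675 → $300,600.
Binding constraint: payment-to-income.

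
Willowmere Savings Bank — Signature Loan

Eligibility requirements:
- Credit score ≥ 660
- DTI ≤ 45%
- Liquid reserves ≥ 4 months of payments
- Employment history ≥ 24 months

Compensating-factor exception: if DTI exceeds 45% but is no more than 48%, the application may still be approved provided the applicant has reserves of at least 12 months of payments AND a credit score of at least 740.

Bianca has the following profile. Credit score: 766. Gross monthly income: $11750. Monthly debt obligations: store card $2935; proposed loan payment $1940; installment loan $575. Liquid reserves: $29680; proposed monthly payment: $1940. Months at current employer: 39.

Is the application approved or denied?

Approved

Credit score 766 ≥ 660 (meets base)
Total debts = (2,935 + 1,940 + 575) = 5,450. DTI = 5,450/11,750 = 46.4% > 45% — standard DTI limit exceeded.
Reserves = 29,680/1,940 = 15.3 months ≥ 4
Employment 39 ≥ 24 months
DTI 46.4% is within the 45%–48% exception band; checking compensating factors.
Reserves 15.3 ≥ 12 months; credit score 766 ≥ 740.
Both override conditions satisfied; DTI exception granted.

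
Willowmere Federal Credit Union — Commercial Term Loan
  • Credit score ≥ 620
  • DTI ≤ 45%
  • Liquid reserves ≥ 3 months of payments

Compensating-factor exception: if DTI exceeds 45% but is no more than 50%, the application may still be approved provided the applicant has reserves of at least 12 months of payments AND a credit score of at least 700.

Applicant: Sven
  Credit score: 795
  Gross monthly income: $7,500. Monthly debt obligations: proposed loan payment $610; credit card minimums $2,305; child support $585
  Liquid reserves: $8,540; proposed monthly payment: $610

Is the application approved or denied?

Credit score 795 ≥ 620 (meets base)
Total debts = (610 + 2,305 + 585) = 3,500. DTI = 3,500/7,500 = 46.7% > 45% — standard DTI limit exceeded.
Reserves = 8,540/610 = 14.0 months ≥ 3
46.7% falls in the override range (45%–50%), so the compensating-factor test applies.
Reserves 14.0 ≥ 12 months; credit score 795 ≥ 700.
Both override conditions satisfied; DTI exception granted.

Approved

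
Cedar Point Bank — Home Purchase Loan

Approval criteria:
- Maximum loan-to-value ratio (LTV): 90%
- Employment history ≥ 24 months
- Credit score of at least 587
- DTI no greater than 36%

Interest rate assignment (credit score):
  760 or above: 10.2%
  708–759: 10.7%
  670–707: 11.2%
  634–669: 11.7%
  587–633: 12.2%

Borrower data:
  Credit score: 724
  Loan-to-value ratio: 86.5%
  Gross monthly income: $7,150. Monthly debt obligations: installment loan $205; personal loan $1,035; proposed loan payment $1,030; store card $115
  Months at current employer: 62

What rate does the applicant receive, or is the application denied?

Approved at 10.7%

Credit score 724 ≥ 587 (meets minimum)
LTV 86.5% — within 90%
Total monthly debts = (205 + 1,035 + 1,030 + 115) = 2,385. DTI = 2,385/7,150 = 33.4% ≤ 36%
Employment 62 ≥ 24 months
All requirements met. Score 724 falls in the 708–759 tier → 10.7%.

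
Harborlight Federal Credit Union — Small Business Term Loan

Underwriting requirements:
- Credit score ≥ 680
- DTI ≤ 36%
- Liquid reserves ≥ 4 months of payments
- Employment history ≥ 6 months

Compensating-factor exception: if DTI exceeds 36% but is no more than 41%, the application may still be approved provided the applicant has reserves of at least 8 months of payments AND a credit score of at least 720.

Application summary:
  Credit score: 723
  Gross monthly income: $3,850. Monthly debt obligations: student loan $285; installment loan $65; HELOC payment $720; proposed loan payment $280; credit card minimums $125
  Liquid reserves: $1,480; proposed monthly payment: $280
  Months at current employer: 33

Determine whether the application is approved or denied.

Credit score 723 ≥ 680 (meets base)
Total debts = (285 + 65 + 720 + 280 + 125) = 1,475. DTI = 1,475/3,850 = 38.3% > 36% — standard DTI limit exceeded.
Liquid reserves cover 1,480/280 = 5.3 months — ≥ 4 required
Employment 33 ≥ 6 months
DTI 38.3% is within the 36%–41% exception band; checking compensating factors.
Override check — reserves: 5.3 mo (short of 8); score: 723 (ok).
Override conditions not both satisfied; exception does not apply.

Denied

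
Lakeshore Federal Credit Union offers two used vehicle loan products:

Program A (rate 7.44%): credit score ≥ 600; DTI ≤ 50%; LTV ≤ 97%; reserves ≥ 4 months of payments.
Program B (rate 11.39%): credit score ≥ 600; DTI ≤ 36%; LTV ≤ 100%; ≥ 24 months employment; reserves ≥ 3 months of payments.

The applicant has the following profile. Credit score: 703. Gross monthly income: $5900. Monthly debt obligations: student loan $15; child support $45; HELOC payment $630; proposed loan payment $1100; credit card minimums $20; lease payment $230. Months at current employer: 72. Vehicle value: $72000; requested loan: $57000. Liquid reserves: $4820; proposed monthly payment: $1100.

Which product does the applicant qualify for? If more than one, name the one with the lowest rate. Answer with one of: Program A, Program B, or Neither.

Total debts = (15 + 45 + 630 + 1,100 + 20 + 230) = 2,040; DTI = 2,040/5,900 = 34.6%.
LTV = 57,000/72,000 = 79.2%.
Reserves = 4,820/1,100 = 4.4 months.
Program A: score 703 ≥ 600; DTI 34.6% ≤ 50%; LTV 79.2% ≤ 97%; reserves 4.4 ≥ 4 mo → qualifies.
Program B: score 703 ≥ 600; DTI 34.6% ≤ 36%; LTV 79.2% ≤ 100%; employment 72 ≥ 24 mo; reserves 4.4 ≥ 3 mo → qualifies.
Qualifying: Program A, Program B. Lowest rate is 7.44% → Program A.

Program A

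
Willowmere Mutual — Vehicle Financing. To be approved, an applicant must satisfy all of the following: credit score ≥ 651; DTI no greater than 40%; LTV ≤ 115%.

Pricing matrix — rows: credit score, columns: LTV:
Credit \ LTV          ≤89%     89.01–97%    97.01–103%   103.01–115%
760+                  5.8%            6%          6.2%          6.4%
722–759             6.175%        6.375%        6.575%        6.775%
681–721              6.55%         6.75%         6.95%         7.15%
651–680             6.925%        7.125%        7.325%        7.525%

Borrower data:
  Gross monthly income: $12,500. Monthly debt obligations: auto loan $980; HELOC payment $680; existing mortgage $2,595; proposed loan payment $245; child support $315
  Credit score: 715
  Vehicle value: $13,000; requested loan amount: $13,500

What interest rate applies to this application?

Credit score 715 ≥ 651; Total monthly debts = (980 + 680 + 2,595 + 245 + 315) = 4,815. Debt-to-income = 4,815/12,500 = 38.5% — meets 40% limit
Loan-to-value = 13,500/13,000 = 103.8% — pass (115% max)
Score 715 is in the 681–721 band; LTV 103.8% is in the 103.01–115% band → 7.15%.

7.15%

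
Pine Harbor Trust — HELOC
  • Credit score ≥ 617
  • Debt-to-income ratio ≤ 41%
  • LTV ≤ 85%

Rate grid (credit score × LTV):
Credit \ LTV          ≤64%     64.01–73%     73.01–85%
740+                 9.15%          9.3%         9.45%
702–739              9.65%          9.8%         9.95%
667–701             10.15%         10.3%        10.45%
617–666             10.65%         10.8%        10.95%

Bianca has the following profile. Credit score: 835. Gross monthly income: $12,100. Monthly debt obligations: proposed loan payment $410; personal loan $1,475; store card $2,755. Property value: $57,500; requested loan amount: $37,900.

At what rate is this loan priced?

9.3%

Credit score 835 ≥ 617; Total monthly debts = (410 + 1,475 + 2,755) = 4,640. Debt-to-income = 4,640/12,100 = 38.3% — meets 41% limit
LTV: 37,900 ÷ 57,500 = 65.9%, within 85% cap
Row: 835 falls in 740+. Column: 65.9% falls in 64.01–73%. Rate = 9.3%.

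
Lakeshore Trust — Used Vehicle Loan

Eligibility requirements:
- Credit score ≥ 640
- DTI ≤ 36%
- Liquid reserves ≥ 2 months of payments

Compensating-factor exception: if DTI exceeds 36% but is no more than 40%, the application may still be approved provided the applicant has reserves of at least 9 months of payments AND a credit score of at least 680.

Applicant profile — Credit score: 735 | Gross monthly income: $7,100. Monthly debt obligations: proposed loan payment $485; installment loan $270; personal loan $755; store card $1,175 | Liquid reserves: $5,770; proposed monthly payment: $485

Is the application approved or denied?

Credit score 735 ≥ 640 (meets base)
Total debts = (485 + 270 + 755 + 1,175) = 2,685. DTI: 2,685 ÷ 7,100 = 37.8%, over the 36% base limit.
Reserves: 5,770 ÷ 485 = 11.9 months (meets 2-month minimum)
DTI 37.8% is within the 36%–40% exception band; checking compensating factors.
Reserves 11.9 ≥ 9 months; credit score 735 ≥ 680.
Both compensating conditions met → exception applies.

Approved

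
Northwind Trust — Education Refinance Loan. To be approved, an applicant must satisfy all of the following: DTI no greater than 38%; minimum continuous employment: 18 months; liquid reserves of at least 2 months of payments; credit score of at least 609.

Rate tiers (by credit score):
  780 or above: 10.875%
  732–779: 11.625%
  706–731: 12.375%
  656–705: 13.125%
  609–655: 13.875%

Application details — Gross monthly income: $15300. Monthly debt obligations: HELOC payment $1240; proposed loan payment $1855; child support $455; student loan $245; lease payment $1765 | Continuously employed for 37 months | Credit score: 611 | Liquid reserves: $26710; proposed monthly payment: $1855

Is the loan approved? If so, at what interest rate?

Credit score 611 ≥ 609 (meets minimum)
Reserves: 26,710 ÷ 1,855 = 14.4 months (meets 2-month minimum)
Employment 37 ≥ 18 months
Total monthly debts = (1,240 + 1,855 + 455 + 245 + 1,765) = 5,560. DTI = 5,560/15,300 = 36.3% ≤ 38%
All requirements met. Score 611 falls in the 609–655 tier → 13.875%.

Approved at 13.875%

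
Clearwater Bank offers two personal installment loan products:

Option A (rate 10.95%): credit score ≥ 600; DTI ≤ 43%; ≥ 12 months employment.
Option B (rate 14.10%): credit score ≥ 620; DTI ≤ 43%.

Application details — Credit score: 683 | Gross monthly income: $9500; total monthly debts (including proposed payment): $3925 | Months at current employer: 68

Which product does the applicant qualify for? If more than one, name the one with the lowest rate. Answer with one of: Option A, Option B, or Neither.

Option A

DTI = 3,925/9,500 = 41.3%.
Option A: score 683 ≥ 600; DTI 41.3% ≤ 43%; employment 68 ≥ 12 mo → qualifies.
Option B: score 683 ≥ 620; DTI 41.3% ≤ 43% → qualifies.
Qualifying: Option A, Option B. Lowest rate is 10.95% → Option A.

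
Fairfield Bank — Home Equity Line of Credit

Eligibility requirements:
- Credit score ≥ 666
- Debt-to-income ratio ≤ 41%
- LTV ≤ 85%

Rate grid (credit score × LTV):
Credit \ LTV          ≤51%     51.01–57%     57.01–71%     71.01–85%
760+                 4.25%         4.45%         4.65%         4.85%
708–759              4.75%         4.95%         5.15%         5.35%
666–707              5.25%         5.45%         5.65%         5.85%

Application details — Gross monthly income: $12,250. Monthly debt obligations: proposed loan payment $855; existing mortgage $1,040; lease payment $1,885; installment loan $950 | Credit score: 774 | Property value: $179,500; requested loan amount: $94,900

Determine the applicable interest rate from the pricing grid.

Credit score 774 ≥ 666; Total monthly debts = (855 + 1,040 + 1,885 + 950) = 4,730. DTI = 4,730/12,250 = 38.6% ≤ 41%
Loan-to-value = 94,900/179,500 = 52.9% — pass (85% max)
Score 774 is in the 760+ band; LTV 52.9% is in the 51.01–57% band → 4.45%.

4.45%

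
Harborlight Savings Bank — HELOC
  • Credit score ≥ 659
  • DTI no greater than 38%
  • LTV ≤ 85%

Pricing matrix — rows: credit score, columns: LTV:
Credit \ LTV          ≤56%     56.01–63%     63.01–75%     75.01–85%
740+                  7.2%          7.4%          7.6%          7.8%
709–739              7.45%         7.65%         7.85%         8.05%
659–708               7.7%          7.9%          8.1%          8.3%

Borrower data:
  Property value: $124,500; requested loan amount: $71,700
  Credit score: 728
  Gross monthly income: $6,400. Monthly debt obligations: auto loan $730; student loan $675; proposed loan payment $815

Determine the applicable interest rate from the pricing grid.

7.65%

Credit score 728 ≥ 659; Total monthly debts = (730 + 675 + 815) = 2,220. DTI = 2,220/6,400 = 34.7% ≤ 38%
LTV: 71,700 ÷ 124,500 = 57.6%, within 85% cap
Score 728 is in the 709–739 band; LTV 57.6% is in the 56.01–63% band → 7.65%.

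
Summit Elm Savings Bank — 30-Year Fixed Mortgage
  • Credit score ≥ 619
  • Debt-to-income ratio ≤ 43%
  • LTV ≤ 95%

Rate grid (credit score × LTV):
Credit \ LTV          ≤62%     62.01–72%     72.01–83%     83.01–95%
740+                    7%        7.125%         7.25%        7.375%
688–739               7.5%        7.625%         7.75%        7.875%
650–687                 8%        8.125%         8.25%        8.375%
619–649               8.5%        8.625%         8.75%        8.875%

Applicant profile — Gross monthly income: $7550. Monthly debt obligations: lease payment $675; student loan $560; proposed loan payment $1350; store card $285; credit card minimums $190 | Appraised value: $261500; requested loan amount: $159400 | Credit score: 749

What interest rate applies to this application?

Credit score 749 ≥ 619; Total monthly debts = (675 + 560 + 1,350 + 285 + 190) = 3,060. Debt-to-income = 3,060/7,550 = 40.5% — meets 43% limit
Loan-to-value = 159,400/261,500 = 61% — pass (95% max)
Score 749 is in the 740+ band; LTV 61% is in the ≤62% band → 7%.

7%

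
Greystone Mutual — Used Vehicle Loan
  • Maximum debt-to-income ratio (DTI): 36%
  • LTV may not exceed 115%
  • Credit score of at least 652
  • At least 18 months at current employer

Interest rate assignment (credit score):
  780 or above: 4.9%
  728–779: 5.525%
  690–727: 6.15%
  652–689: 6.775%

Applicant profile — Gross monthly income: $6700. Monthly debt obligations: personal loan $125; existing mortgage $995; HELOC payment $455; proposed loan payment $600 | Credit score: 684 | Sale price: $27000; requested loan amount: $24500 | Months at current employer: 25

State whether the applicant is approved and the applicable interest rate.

Approved at 6.775%

Credit score 684 ≥ 652 (meets minimum)
Total monthly debts = (125 + 995 + 455 + 600) = 2,175. DTI = 2,175/6,700 = 32.5% ≤ 36%
Loan-to-value = 24,500/27,000 = 90.7% — pass (115% max)
Employment 25 ≥ 18 months
All requirements met. Score 684 falls in the 652–689 tier → 6.775%.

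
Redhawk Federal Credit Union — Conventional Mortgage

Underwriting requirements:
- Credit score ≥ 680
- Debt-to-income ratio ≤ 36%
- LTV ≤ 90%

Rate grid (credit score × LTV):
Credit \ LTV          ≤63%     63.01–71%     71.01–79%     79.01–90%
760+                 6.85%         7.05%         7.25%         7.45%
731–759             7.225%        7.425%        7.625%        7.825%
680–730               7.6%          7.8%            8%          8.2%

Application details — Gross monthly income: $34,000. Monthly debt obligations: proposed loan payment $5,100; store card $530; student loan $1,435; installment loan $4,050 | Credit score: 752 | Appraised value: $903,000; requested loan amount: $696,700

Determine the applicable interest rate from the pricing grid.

7.625%

Credit score 752 ≥ 680; Total monthly debts = (5,100 + 530 + 1,435 + 4,050) = 11,115. Debt-to-income = 11,115/34,000 = 32.7% — meets 36% limit
Loan-to-value = 696,700/903,000 = 77.2% — pass (90% max)
Credit 752 → row 731–759; LTV 77.2% → column 71.01–79%. Grid cell → 7.625%.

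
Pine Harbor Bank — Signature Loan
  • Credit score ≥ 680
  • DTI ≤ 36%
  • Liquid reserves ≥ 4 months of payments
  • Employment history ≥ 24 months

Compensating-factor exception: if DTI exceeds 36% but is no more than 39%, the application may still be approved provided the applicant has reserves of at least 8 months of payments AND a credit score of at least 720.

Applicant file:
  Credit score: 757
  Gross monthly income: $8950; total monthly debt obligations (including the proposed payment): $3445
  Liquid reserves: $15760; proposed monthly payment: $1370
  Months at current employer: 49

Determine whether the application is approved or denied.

Approved

Credit score 757 ≥ 680 (meets base)
DTI: 3,445 ÷ 8,950 = 38.5%, over the 36% base limit.
Reserves: 15,760 ÷ 1,370 = 11.5 months (meets 4-month minimum)
Employment 49 ≥ 24 months
DTI 38.5% is within the 36%–39% exception band; checking compensating factors.
Override check — reserves: 11.5 mo (ok); score: 757 (ok).
Both override conditions satisfied; DTI exception granted.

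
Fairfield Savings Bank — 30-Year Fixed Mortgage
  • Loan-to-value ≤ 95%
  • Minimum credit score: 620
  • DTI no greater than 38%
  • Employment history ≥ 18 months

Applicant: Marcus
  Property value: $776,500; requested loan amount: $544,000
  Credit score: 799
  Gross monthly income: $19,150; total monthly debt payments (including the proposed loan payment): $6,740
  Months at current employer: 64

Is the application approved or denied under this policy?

LTV = 544,000/776,500 = 70.1% ≤ 95%
Credit score 799 ≥ 620 (meets)
DTI: 6,740 ÷ 19,150 = 35.2%, within the 38% cap
Employment 64 ≥ 18 months
All criteria satisfied.

Approved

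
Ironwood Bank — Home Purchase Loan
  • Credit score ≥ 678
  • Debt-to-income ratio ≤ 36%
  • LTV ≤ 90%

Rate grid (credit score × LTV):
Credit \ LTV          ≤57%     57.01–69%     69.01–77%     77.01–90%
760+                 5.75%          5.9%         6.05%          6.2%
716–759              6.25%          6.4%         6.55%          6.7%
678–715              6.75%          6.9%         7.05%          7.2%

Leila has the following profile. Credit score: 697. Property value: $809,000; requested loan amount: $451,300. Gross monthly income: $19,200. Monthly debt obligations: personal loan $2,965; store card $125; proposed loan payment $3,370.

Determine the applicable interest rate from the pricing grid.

6.75%

Credit score 697 ≥ 678; Total monthly debts = (2,965 + 125 + 3,370) = 6,460. DTI: 6,460 ÷ 19,200 = 33.6%, within the 36% cap
LTV = 451,300/809,000 = 55.8% ≤ 90%
Row: 697 falls in 678–715. Column: 55.8% falls in ≤57%. Rate = 6.75%.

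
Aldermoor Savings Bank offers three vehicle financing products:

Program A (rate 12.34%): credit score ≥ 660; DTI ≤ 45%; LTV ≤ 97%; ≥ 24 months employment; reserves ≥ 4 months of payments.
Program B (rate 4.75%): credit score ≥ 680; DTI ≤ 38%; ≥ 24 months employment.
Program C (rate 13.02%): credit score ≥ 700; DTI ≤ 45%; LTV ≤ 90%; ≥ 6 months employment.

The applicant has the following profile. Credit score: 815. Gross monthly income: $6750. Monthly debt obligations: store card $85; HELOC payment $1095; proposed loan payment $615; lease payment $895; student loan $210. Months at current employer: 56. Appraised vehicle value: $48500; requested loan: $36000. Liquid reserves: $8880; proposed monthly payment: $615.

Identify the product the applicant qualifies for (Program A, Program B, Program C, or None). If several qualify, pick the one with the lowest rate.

Program A

Total debts = (85 + 1,095 + 615 + 895 + 210) = 2,900; DTI = 2,900/6,750 = 43%.
LTV = 36,000/48,500 = 74.2%.
Reserves = 8,880/615 = 14.4 months.
Program A: score 815 ≥ 660; DTI 43% ≤ 45%; LTV 74.2% ≤ 97%; employment 56 ≥ 24 mo; reserves 14.4 ≥ 4 mo → qualifies.
Program B: score 815 ≥ 680; DTI 43% > 38%; employment 56 ≥ 24 mo → does not qualify.
Program C: score 815 ≥ 700; DTI 43% ≤ 45%; LTV 74.2% ≤ 90%; employment 56 ≥ 6 mo → qualifies.
Qualifying: Program A, Program C. Lowest rate is 12.34% → Program A.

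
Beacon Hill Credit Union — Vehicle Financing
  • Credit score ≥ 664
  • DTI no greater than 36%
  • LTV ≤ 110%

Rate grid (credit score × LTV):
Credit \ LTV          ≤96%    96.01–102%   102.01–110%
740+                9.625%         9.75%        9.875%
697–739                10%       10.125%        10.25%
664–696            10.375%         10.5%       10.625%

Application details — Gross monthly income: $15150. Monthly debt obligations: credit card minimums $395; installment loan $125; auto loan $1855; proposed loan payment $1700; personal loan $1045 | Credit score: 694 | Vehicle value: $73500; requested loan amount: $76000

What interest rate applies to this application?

Credit score 694 ≥ 664; Total monthly debts = (395 + 125 + 1,855 + 1,700 + 1,045) = 5,120. DTI: 5,120 ÷ 15,150 = 33.8%, within the 36% cap
LTV = 76,000/73,500 = 103.4% ≤ 110%
Score 694 is in the 664–696 band; LTV 103.4% is in the 102.01–110% band → 10.625%.

10.625%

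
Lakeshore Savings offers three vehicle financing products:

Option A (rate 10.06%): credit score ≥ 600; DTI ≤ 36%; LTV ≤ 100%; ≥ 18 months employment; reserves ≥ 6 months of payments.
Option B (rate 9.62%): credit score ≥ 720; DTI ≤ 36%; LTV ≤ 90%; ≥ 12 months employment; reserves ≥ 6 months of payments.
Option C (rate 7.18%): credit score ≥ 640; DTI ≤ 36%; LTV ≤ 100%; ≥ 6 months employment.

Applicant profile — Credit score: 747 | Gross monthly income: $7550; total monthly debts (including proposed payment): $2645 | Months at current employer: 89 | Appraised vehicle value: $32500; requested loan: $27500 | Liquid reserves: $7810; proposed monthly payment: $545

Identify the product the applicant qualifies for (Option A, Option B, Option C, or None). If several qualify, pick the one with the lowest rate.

DTI = 2,645/7,550 = 35%.
LTV = 27,500/32,500 = 84.6%.
Reserves = 7,810/545 = 14.3 months.
Option A: score 747 ≥ 600; DTI 35% ≤ 36%; LTV 84.6% ≤ 100%; employment 89 ≥ 18 mo; reserves 14.3 ≥ 6 mo → qualifies.
Option B: score 747 ≥ 720; DTI 35% ≤ 36%; LTV 84.6% ≤ 90%; employment 89 ≥ 12 mo; reserves 14.3 ≥ 6 mo → qualifies.
Option C: score 747 ≥ 640; DTI 35% ≤ 36%; LTV 84.6% ≤ 100%; employment 89 ≥ 6 mo → qualifies.
Qualifying: Option A, Option B, Option C. Lowest rate is 7.18% → Option C.

Option C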